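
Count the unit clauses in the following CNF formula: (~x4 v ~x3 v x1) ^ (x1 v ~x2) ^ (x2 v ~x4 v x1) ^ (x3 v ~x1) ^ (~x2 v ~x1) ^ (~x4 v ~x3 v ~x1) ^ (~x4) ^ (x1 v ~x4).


A unit clause contains exactly one literal.
Unit clauses found: (~x4).
Count = 1.

1


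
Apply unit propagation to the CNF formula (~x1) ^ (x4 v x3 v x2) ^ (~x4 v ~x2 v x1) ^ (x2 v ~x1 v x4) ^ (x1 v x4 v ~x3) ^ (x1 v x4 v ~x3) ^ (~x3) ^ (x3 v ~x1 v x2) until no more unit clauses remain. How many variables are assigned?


Unit propagation repeatedly assigns the literal in any unit clause, then simplifies.
Assignments in order: x1 = F, x3 = F.
No further unit clauses remain.
Total variables assigned = 2.

2


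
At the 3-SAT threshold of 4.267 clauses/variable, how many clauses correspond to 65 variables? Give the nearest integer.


The 3-SAT phase transition occurs at approximately 4.267 clauses per variable.
m = 4.267 * 65 = 277.355.
Rounded to nearest integer: 277.

277


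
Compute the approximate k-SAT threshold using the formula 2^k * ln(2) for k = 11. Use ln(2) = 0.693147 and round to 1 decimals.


Using the asymptotic formula: threshold ~ 2^k * ln(2).
2^11 = 2048.
2048 * 0.693147 = 1419.6.

1419.6


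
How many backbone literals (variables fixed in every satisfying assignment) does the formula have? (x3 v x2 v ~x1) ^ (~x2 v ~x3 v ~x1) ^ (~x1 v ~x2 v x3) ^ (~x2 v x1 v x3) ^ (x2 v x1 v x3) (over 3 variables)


Find all satisfying assignments: 3 model(s).
Check which variables have the same value in every model.
Fixed variables: x3=T.
Backbone size = 1.

1


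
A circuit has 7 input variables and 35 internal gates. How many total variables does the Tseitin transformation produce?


The Tseitin transformation introduces one auxiliary variable per gate.
Total variables = inputs + gates = 7 + 35 = 42.

42


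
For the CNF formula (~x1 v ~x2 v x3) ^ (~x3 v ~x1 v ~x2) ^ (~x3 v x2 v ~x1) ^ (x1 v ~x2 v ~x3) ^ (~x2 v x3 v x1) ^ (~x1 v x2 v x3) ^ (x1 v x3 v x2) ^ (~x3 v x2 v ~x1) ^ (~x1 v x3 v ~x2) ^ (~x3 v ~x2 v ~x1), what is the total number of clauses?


Each group enclosed in parentheses joined by ^ is one clause.
Counting the conjuncts: 10 clauses.

10


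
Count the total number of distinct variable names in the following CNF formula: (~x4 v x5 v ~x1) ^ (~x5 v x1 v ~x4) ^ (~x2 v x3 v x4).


Identify each distinct variable in the formula.
Variables found: x1, x2, x3, x4, x5.
Total distinct variables = 5.

5


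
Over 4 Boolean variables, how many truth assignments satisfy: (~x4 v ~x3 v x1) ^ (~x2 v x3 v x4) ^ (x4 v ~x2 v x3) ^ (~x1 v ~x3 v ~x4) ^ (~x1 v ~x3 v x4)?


Enumerate all 16 truth assignments over 4 variables.
Test each against every clause.
Satisfying assignments found: 8.

8


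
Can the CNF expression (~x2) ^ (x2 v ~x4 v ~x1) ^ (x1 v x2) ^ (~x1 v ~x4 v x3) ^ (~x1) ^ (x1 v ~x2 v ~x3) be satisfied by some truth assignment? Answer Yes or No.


Check all 16 possible truth assignments.
Number of satisfying assignments found: 0.
The formula is unsatisfiable.

No


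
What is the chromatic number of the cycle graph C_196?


A cycle on an even number of vertices is bipartite: alternate two colors around the cycle.
Since 196 is even, two colors suffice, and at least two are needed because the graph has edges.
Chromatic number = 2.

2


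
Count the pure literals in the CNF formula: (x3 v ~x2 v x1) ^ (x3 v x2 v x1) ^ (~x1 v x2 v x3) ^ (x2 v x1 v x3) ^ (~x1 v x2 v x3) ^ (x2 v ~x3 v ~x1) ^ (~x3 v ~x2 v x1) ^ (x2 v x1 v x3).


A pure literal appears in only one polarity across all clauses.
No pure literals found.
Count = 0.

0


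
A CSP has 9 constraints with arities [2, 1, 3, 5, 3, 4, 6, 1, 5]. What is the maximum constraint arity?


The arities are: 2, 1, 3, 5, 3, 4, 6, 1, 5.
Scan for the maximum value.
Maximum arity = 6.

6


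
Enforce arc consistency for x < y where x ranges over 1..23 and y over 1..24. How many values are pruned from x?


For the constraint x < y, x needs a supporting value in y's domain.
x can be at most 23 (one less than y's maximum).
Valid x values from domain: 23 out of 23.
Pruned = 23 - 23 = 0.

0


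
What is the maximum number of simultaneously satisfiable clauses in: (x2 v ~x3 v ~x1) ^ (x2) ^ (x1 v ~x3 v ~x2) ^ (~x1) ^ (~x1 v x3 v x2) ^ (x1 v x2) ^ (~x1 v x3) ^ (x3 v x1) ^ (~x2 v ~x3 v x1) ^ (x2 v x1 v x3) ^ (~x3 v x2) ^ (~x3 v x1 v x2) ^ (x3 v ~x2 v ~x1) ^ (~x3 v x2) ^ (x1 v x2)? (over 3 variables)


Enumerate all 8 truth assignments.
For each, count how many of the 15 clauses are satisfied.
The formula is not fully satisfiable, so the maximum is below 15.
Maximum simultaneously satisfiable clauses = 14.

14


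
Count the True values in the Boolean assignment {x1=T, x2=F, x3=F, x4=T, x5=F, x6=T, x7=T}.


The weight is the number of variables assigned True.
True variables: x1, x4, x6, x7.
Weight = 4.

4


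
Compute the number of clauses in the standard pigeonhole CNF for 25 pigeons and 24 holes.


The PHP encoding has two parts:
1) At-least-one-hole clauses: 25 (one per pigeon, each with 24 literals).
2) At-most-one-pigeon-per-hole clauses: 24 holes * C(25,2) = 24 * 300 = 7200.
Total clauses = 25 + 7200 = 7225.

7225


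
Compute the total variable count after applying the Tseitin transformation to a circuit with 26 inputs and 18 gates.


The Tseitin transformation introduces one auxiliary variable per gate.
Total variables = inputs + gates = 26 + 18 = 44.

44


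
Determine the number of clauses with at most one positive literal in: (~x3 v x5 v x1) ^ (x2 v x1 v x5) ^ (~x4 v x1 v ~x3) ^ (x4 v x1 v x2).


A Horn clause has at most one positive literal.
Clause 1: 2 positive lit(s) -> not Horn
Clause 2: 3 positive lit(s) -> not Horn
Clause 3: 1 positive lit(s) -> Horn
Clause 4: 3 positive lit(s) -> not Horn
Total Horn clauses = 1.

1


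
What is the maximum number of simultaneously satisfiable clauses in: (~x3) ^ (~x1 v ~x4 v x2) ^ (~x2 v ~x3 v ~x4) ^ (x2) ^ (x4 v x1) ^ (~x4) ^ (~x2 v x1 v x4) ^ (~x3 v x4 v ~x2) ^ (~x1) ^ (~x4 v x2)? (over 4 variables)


Enumerate all 16 truth assignments.
For each, count how many of the 10 clauses are satisfied.
The formula is not fully satisfiable, so the maximum is below 10.
Maximum simultaneously satisfiable clauses = 9.

9


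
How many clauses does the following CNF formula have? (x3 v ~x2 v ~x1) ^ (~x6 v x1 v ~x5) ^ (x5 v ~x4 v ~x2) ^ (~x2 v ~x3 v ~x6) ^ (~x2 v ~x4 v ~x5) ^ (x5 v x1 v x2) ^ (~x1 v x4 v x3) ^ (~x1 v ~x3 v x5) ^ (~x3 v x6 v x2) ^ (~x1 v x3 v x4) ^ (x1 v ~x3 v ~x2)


Each group enclosed in parentheses joined by ^ is one clause.
Counting the conjuncts: 11 clauses.

11


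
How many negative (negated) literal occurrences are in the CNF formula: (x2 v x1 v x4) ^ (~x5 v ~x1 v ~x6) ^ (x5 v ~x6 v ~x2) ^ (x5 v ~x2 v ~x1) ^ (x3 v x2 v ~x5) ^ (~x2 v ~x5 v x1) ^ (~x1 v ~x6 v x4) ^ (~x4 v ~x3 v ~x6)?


Scan each clause for negated literals.
Clause 1: 0 negative; Clause 2: 3 negative; Clause 3: 2 negative; Clause 4: 2 negative; Clause 5: 1 negative; Clause 6: 2 negative; Clause 7: 2 negative; Clause 8: 3 negative.
Total negative literal occurrences = 15.

15


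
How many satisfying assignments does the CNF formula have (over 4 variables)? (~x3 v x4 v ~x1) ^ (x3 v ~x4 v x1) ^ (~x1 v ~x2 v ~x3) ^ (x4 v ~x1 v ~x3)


Enumerate all 16 truth assignments over 4 variables.
Test each against every clause.
Satisfying assignments found: 11.

11


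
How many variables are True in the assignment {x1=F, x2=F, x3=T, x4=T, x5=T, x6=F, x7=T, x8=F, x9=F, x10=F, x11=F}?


The weight is the number of variables assigned True.
True variables: x3, x4, x5, x7.
Weight = 4.

4


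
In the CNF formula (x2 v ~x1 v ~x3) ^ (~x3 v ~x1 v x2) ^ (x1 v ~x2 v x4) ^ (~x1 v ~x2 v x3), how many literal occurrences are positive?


Scan each clause for unnegated literals.
Clause 1: 1 positive; Clause 2: 1 positive; Clause 3: 2 positive; Clause 4: 1 positive.
Total positive literal occurrences = 5.

5


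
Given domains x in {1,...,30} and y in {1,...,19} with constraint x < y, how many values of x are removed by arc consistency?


For the constraint x < y, x needs a supporting value in y's domain.
x can be at most 18 (one less than y's maximum).
Valid x values from domain: 18 out of 30.
Pruned = 30 - 18 = 12.

12


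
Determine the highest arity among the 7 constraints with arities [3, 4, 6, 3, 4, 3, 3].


The arities are: 3, 4, 6, 3, 4, 3, 3.
Scan for the maximum value.
Maximum arity = 6.

6


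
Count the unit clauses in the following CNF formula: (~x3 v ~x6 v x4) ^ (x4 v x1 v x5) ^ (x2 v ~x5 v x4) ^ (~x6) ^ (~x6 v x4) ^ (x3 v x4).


A unit clause contains exactly one literal.
Unit clauses found: (~x6).
Count = 1.

1


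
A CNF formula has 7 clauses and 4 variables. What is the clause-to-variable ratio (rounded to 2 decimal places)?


Clause-to-variable ratio = clauses / variables.
7 / 4 = 1.75.

1.75


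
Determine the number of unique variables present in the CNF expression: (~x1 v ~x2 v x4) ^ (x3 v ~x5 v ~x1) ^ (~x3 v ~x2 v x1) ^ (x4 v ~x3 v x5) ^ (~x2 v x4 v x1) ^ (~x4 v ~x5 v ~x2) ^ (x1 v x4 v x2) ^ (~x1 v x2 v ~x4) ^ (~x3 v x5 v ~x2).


Identify each distinct variable in the formula.
Variables found: x1, x2, x3, x4, x5.
Total distinct variables = 5.

5


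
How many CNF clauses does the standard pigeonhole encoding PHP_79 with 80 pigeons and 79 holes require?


The PHP encoding has two parts:
1) At-least-one-hole clauses: 80 (one per pigeon, each with 79 literals).
2) At-most-one-pigeon-per-hole clauses: 79 holes * C(80,2) = 79 * 3160 = 249640.
Total clauses = 80 + 249640 = 249720.

249720


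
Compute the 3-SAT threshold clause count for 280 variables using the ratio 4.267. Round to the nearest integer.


The 3-SAT phase transition occurs at approximately 4.267 clauses per variable.
m = 4.267 * 280 = 1194.76.
Rounded to nearest integer: 1195.

1195


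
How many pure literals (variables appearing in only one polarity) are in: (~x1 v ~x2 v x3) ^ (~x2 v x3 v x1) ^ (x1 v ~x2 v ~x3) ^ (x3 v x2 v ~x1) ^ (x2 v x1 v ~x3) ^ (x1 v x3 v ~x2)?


A pure literal appears in only one polarity across all clauses.
No pure literals found.
Count = 0.

0


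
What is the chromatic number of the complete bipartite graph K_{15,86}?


K_{15,86} is bipartite by definition: the two parts are independent sets, with every edge crossing between them.
Color all vertices in one part with color 1 and all vertices in the other part with color 2.
Since the graph has at least one edge, one color does not suffice.
Chromatic number = 2.

2


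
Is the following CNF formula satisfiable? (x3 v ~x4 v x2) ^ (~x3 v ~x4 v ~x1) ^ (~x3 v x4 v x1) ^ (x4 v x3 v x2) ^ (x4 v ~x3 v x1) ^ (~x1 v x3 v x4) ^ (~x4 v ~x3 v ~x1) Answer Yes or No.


Check all 16 possible truth assignments.
Number of satisfying assignments found: 7.
The formula is satisfiable.

Yes


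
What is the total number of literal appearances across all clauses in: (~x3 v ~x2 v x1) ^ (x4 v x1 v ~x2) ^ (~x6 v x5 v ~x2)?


Clause lengths: 3, 3, 3.
Sum = 3 + 3 + 3 = 9.

9


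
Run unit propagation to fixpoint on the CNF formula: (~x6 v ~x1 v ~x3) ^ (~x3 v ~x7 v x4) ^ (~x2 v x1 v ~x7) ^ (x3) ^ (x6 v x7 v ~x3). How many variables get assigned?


Unit propagation repeatedly assigns the literal in any unit clause, then simplifies.
Assignments in order: x3 = T.
No further unit clauses remain.
Total variables assigned = 1.

1


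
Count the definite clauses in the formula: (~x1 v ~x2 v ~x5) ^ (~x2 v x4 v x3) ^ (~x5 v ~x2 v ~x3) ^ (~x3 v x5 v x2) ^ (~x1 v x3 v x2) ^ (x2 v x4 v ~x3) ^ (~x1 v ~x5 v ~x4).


A definite clause has exactly one positive literal.
Clause 1: 0 positive -> not definite
Clause 2: 2 positive -> not definite
Clause 3: 0 positive -> not definite
Clause 4: 2 positive -> not definite
Clause 5: 2 positive -> not definite
Clause 6: 2 positive -> not definite
Clause 7: 0 positive -> not definite
Definite clause count = 0.

0


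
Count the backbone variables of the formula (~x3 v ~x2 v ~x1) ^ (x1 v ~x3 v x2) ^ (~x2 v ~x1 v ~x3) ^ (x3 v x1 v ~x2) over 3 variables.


Find all satisfying assignments: 5 model(s).
Check which variables have the same value in every model.
No variable is fixed across all models.
Backbone size = 0.

0


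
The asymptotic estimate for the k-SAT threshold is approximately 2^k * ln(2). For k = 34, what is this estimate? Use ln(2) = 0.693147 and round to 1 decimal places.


Using the asymptotic formula: threshold ~ 2^k * ln(2).
2^34 = 17179869184.
17179869184 * 0.693147 = 11908174785.3.

11908174785.3


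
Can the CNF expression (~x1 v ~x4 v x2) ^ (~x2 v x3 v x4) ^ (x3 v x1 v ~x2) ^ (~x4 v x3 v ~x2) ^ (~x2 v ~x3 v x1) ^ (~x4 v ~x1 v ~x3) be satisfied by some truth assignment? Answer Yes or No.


Check all 16 possible truth assignments.
Number of satisfying assignments found: 7.
The formula is satisfiable.

Yes


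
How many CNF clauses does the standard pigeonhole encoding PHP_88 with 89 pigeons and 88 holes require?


The PHP encoding has two parts:
1) At-least-one-hole clauses: 89 (one per pigeon, each with 88 literals).
2) At-most-one-pigeon-per-hole clauses: 88 holes * C(89,2) = 88 * 3916 = 344608.
Total clauses = 89 + 344608 = 344697.

344697


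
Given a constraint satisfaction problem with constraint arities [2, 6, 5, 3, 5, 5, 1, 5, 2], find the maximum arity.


The arities are: 2, 6, 5, 3, 5, 5, 1, 5, 2.
Scan for the maximum value.
Maximum arity = 6.

6


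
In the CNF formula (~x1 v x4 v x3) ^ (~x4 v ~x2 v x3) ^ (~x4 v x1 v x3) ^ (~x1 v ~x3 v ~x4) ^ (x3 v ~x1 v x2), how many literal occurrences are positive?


Scan each clause for unnegated literals.
Clause 1: 2 positive; Clause 2: 1 positive; Clause 3: 2 positive; Clause 4: 0 positive; Clause 5: 2 positive.
Total positive literal occurrences = 7.

7


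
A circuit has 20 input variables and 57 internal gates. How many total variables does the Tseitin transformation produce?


The Tseitin transformation introduces one auxiliary variable per gate.
Total variables = inputs + gates = 20 + 57 = 77.

77


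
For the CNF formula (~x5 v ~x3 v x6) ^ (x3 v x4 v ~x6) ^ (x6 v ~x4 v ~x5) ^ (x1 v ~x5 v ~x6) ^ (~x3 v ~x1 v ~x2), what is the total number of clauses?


Each group enclosed in parentheses joined by ^ is one clause.
Counting the conjuncts: 5 clauses.

5


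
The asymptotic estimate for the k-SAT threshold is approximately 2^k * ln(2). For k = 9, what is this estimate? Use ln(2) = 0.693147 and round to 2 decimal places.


Using the asymptotic formula: threshold ~ 2^k * ln(2).
2^9 = 512.
512 * 0.693147 = 354.89.

354.89


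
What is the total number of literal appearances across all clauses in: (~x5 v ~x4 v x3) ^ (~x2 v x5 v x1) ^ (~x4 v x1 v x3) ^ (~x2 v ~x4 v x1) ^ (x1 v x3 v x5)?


Clause lengths: 3, 3, 3, 3, 3.
Sum = 3 + 3 + 3 + 3 + 3 = 15.

15


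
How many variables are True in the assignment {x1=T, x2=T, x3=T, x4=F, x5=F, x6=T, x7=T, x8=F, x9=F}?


The weight is the number of variables assigned True.
True variables: x1, x2, x3, x6, x7.
Weight = 5.

5


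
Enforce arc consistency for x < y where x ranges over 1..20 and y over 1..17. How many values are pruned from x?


For the constraint x < y, x needs a supporting value in y's domain.
x can be at most 16 (one less than y's maximum).
Valid x values from domain: 16 out of 20.
Pruned = 20 - 16 = 4.

4


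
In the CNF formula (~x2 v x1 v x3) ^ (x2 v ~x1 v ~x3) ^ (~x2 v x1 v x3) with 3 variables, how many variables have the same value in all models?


Find all satisfying assignments: 6 model(s).
Check which variables have the same value in every model.
No variable is fixed across all models.
Backbone size = 0.

0


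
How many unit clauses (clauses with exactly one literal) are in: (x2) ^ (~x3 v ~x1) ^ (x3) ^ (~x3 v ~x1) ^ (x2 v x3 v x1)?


A unit clause contains exactly one literal.
Unit clauses found: (x2), (x3).
Count = 2.

2


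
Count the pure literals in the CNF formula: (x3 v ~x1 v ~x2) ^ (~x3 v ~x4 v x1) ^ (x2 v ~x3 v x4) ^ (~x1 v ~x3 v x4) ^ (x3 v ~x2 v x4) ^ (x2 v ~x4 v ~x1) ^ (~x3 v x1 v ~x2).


A pure literal appears in only one polarity across all clauses.
No pure literals found.
Count = 0.

0


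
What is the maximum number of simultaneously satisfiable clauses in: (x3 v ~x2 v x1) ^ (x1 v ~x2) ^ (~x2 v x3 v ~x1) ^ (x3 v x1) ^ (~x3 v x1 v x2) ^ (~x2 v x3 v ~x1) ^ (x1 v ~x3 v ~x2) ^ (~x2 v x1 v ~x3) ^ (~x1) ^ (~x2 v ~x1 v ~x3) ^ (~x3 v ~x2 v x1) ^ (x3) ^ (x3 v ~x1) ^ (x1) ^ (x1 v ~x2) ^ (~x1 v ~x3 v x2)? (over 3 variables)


Enumerate all 8 truth assignments.
For each, count how many of the 16 clauses are satisfied.
The formula is not fully satisfiable, so the maximum is below 16.
Maximum simultaneously satisfiable clauses = 14.

14


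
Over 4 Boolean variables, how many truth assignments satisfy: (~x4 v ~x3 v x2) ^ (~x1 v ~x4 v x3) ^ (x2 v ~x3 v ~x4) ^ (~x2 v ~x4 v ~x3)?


Enumerate all 16 truth assignments over 4 variables.
Test each against every clause.
Satisfying assignments found: 10.

10


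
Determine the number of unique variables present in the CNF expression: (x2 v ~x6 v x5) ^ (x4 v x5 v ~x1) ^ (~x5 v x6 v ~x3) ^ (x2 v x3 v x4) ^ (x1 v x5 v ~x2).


Identify each distinct variable in the formula.
Variables found: x1, x2, x3, x4, x5, x6.
Total distinct variables = 6.

6


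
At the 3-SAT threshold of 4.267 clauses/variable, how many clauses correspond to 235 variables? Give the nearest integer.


The 3-SAT phase transition occurs at approximately 4.267 clauses per variable.
m = 4.267 * 235 = 1002.745.
Rounded to nearest integer: 1003.

1003


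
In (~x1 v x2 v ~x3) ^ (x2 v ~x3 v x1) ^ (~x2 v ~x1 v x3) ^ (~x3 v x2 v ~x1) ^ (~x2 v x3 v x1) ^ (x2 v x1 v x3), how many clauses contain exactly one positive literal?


A definite clause has exactly one positive literal.
Clause 1: 1 positive -> definite
Clause 2: 2 positive -> not definite
Clause 3: 1 positive -> definite
Clause 4: 1 positive -> definite
Clause 5: 2 positive -> not definite
Clause 6: 3 positive -> not definite
Definite clause count = 3.

3


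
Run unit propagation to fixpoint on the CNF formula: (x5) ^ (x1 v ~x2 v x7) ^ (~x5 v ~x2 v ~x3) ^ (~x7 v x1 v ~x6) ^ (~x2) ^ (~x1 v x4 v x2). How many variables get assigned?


Unit propagation repeatedly assigns the literal in any unit clause, then simplifies.
Assignments in order: x5 = T, x2 = F.
No further unit clauses remain.
Total variables assigned = 2.

2


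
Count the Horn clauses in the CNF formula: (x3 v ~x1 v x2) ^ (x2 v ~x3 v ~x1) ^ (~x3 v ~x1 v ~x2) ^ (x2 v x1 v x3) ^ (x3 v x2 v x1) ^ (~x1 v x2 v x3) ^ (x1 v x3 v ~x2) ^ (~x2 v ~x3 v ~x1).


A Horn clause has at most one positive literal.
Clause 1: 2 positive lit(s) -> not Horn
Clause 2: 1 positive lit(s) -> Horn
Clause 3: 0 positive lit(s) -> Horn
Clause 4: 3 positive lit(s) -> not Horn
Clause 5: 3 positive lit(s) -> not Horn
Clause 6: 2 positive lit(s) -> not Horn
Clause 7: 2 positive lit(s) -> not Horn
Clause 8: 0 positive lit(s) -> Horn
Total Horn clauses = 3.

3


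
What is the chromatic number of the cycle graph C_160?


A cycle on an even number of vertices is bipartite: alternate two colors around the cycle.
Since 160 is even, two colors suffice, and at least two are needed because the graph has edges.
Chromatic number = 2.

2


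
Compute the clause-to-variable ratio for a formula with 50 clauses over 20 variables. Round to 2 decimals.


Clause-to-variable ratio = clauses / variables.
50 / 20 = 2.5.

2.5


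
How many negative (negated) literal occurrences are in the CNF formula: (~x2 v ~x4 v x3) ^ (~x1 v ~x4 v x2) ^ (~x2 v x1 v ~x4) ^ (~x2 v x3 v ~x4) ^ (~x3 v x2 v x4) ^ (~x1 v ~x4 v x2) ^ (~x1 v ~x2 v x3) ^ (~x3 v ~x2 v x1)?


Scan each clause for negated literals.
Clause 1: 2 negative; Clause 2: 2 negative; Clause 3: 2 negative; Clause 4: 2 negative; Clause 5: 1 negative; Clause 6: 2 negative; Clause 7: 2 negative; Clause 8: 2 negative.
Total negative literal occurrences = 15.

15


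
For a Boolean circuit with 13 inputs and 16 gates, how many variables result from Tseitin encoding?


The Tseitin transformation introduces one auxiliary variable per gate.
Total variables = inputs + gates = 13 + 16 = 29.

29


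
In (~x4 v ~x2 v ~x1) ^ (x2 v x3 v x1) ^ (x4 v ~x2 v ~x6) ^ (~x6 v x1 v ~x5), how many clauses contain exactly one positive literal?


A definite clause has exactly one positive literal.
Clause 1: 0 positive -> not definite
Clause 2: 3 positive -> not definite
Clause 3: 1 positive -> definite
Clause 4: 1 positive -> definite
Definite clause count = 2.

2


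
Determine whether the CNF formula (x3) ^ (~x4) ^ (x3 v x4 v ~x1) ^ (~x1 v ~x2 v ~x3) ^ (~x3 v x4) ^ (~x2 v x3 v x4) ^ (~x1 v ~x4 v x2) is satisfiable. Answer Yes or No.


Check all 16 possible truth assignments.
Number of satisfying assignments found: 0.
The formula is unsatisfiable.

No


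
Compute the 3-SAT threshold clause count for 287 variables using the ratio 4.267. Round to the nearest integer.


The 3-SAT phase transition occurs at approximately 4.267 clauses per variable.
m = 4.267 * 287 = 1224.629.
Rounded to nearest integer: 1225.

1225


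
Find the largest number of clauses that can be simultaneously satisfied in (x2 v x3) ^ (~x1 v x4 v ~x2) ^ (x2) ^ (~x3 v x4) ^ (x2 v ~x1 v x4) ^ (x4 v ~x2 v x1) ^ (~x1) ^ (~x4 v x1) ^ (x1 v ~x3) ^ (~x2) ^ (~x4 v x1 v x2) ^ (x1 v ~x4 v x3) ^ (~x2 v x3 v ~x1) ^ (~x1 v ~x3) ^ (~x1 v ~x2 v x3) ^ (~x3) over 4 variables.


Enumerate all 16 truth assignments.
For each, count how many of the 16 clauses are satisfied.
The formula is not fully satisfiable, so the maximum is below 16.
Maximum simultaneously satisfiable clauses = 14.

14


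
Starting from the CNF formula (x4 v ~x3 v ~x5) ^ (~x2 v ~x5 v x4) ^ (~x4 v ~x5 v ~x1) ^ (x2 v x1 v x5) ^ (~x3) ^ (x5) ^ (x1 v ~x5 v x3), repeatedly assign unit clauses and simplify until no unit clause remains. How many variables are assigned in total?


Unit propagation repeatedly assigns the literal in any unit clause, then simplifies.
Assignments in order: x3 = F, x5 = T, x1 = T, x4 = F, x2 = F.
No further unit clauses remain.
Total variables assigned = 5.

5


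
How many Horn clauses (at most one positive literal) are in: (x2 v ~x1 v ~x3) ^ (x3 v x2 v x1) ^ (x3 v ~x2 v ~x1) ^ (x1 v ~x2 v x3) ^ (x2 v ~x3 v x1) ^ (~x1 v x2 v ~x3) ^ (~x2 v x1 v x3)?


A Horn clause has at most one positive literal.
Clause 1: 1 positive lit(s) -> Horn
Clause 2: 3 positive lit(s) -> not Horn
Clause 3: 1 positive lit(s) -> Horn
Clause 4: 2 positive lit(s) -> not Horn
Clause 5: 2 positive lit(s) -> not Horn
Clause 6: 1 positive lit(s) -> Horn
Clause 7: 2 positive lit(s) -> not Horn
Total Horn clauses = 3.

3


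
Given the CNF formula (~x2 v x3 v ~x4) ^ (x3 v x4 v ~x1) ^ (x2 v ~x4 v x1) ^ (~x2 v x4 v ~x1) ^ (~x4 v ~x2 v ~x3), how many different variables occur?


Identify each distinct variable in the formula.
Variables found: x1, x2, x3, x4.
Total distinct variables = 4.

4


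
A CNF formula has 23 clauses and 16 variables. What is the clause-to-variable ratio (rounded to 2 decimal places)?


Clause-to-variable ratio = clauses / variables.
23 / 16 = 1.44.

1.44


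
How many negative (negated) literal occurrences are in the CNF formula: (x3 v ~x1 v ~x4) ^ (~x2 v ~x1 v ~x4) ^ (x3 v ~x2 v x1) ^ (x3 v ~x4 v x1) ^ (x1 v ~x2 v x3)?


Scan each clause for negated literals.
Clause 1: 2 negative; Clause 2: 3 negative; Clause 3: 1 negative; Clause 4: 1 negative; Clause 5: 1 negative.
Total negative literal occurrences = 8.

8


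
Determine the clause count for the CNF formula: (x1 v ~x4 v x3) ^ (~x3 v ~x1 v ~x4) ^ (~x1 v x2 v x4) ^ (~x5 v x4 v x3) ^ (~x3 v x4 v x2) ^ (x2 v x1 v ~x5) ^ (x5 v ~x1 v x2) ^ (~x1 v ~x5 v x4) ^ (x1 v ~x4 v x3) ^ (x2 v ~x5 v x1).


Each group enclosed in parentheses joined by ^ is one clause.
Counting the conjuncts: 10 clauses.

10


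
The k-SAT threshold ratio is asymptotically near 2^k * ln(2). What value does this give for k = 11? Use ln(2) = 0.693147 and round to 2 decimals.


Using the asymptotic formula: threshold ~ 2^k * ln(2).
2^11 = 2048.
2048 * 0.693147 = 1419.57.

1419.57


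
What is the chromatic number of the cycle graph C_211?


An odd cycle cannot be 2-colored: alternating two colors around the cycle returns to the start with a conflict.
Since 211 is odd, three colors are required (and three suffice).
Chromatic number = 3.

3


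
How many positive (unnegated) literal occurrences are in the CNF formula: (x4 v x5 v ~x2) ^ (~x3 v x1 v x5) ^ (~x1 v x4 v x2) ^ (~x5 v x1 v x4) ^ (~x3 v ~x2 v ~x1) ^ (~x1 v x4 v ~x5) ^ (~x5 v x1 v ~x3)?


Scan each clause for unnegated literals.
Clause 1: 2 positive; Clause 2: 2 positive; Clause 3: 2 positive; Clause 4: 2 positive; Clause 5: 0 positive; Clause 6: 1 positive; Clause 7: 1 positive.
Total positive literal occurrences = 10.

10


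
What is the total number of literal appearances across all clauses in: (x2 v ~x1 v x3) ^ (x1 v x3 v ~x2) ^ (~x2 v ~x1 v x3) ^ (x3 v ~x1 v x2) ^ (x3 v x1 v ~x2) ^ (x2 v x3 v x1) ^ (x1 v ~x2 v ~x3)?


Clause lengths: 3, 3, 3, 3, 3, 3, 3.
Sum = 3 + 3 + 3 + 3 + 3 + 3 + 3 = 21.

21


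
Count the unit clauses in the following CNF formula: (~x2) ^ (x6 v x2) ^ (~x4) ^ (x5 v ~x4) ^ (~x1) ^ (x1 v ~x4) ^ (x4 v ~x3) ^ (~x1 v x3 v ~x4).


A unit clause contains exactly one literal.
Unit clauses found: (~x2), (~x4), (~x1).
Count = 3.

3


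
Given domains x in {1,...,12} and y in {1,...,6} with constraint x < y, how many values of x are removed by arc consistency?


For the constraint x < y, x needs a supporting value in y's domain.
x can be at most 5 (one less than y's maximum).
Valid x values from domain: 5 out of 12.
Pruned = 12 - 5 = 7.

7


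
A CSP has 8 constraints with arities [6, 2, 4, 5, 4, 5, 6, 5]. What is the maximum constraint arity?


The arities are: 6, 2, 4, 5, 4, 5, 6, 5.
Scan for the maximum value.
Maximum arity = 6.

6


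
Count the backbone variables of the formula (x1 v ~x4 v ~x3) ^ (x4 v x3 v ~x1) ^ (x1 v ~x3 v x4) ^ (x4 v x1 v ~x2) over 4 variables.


Find all satisfying assignments: 9 model(s).
Check which variables have the same value in every model.
No variable is fixed across all models.
Backbone size = 0.

0


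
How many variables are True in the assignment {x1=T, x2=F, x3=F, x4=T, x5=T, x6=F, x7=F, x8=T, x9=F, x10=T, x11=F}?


The weight is the number of variables assigned True.
True variables: x1, x4, x5, x8, x10.
Weight = 5.

5


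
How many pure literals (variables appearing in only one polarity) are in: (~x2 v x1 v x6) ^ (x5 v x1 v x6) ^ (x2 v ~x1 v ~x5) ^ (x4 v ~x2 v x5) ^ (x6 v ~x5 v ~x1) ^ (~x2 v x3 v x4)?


A pure literal appears in only one polarity across all clauses.
Pure literals: x3 (positive only), x4 (positive only), x6 (positive only).
Count = 3.

3


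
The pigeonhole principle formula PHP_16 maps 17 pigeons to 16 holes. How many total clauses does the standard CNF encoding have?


The PHP encoding has two parts:
1) At-least-one-hole clauses: 17 (one per pigeon, each with 16 literals).
2) At-most-one-pigeon-per-hole clauses: 16 holes * C(17,2) = 16 * 136 = 2176.
Total clauses = 17 + 2176 = 2193.

2193


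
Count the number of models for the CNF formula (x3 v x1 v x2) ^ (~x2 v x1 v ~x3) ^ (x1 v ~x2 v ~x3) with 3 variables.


Enumerate all 8 truth assignments over 3 variables.
Test each against every clause.
Satisfying assignments found: 6.

6


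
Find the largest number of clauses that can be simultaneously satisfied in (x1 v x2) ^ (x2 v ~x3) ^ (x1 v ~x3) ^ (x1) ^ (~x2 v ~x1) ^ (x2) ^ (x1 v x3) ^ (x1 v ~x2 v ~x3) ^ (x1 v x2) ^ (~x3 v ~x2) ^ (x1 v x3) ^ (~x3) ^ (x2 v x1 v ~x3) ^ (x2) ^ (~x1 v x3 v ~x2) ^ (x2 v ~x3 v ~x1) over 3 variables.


Enumerate all 8 truth assignments.
For each, count how many of the 16 clauses are satisfied.
The formula is not fully satisfiable, so the maximum is below 16.
Maximum simultaneously satisfiable clauses = 14.

14


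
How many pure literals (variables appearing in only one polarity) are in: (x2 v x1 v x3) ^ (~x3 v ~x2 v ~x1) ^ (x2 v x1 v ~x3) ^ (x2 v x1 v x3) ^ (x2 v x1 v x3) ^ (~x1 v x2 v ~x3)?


A pure literal appears in only one polarity across all clauses.
No pure literals found.
Count = 0.

0


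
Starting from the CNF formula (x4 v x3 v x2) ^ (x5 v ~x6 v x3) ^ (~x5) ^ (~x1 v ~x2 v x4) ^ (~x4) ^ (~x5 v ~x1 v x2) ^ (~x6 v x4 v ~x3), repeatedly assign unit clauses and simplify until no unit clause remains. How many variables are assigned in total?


Unit propagation repeatedly assigns the literal in any unit clause, then simplifies.
Assignments in order: x5 = F, x4 = F.
No further unit clauses remain.
Total variables assigned = 2.

2


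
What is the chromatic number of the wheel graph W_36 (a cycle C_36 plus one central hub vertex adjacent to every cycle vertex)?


W_36 consists of the cycle C_36 together with a hub vertex adjacent to every cycle vertex.
The cycle C_36 needs 2 colors (even cycle -> 2).
The hub is adjacent to every cycle vertex, so it must receive a new color distinct from all of them.
Chromatic number = 2 + 1 = 3.

3


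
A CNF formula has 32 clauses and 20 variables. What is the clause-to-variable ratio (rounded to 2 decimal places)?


Clause-to-variable ratio = clauses / variables.
32 / 20 = 1.6.

1.6


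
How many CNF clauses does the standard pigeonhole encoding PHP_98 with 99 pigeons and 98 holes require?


The PHP encoding has two parts:
1) At-least-one-hole clauses: 99 (one per pigeon, each with 98 literals).
2) At-most-one-pigeon-per-hole clauses: 98 holes * C(99,2) = 98 * 4851 = 475398.
Total clauses = 99 + 475398 = 475497.

475497


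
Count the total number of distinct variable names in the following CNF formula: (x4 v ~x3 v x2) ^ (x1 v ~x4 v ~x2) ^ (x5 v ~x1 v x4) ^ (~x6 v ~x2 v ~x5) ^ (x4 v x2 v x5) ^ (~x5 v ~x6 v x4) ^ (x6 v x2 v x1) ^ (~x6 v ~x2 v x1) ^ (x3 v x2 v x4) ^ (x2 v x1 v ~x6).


Identify each distinct variable in the formula.
Variables found: x1, x2, x3, x4, x5, x6.
Total distinct variables = 6.

6


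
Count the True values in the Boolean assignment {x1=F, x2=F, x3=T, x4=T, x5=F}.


The weight is the number of variables assigned True.
True variables: x3, x4.
Weight = 2.

2


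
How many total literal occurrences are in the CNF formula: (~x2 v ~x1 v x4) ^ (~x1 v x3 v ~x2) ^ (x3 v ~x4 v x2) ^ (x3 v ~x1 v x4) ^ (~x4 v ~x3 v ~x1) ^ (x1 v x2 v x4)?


Clause lengths: 3, 3, 3, 3, 3, 3.
Sum = 3 + 3 + 3 + 3 + 3 + 3 = 18.

18


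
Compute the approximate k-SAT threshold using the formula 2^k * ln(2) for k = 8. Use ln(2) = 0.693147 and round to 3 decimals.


Using the asymptotic formula: threshold ~ 2^k * ln(2).
2^8 = 256.
256 * 0.693147 = 177.446.

177.446


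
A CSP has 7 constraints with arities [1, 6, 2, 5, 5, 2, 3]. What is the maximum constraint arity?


The arities are: 1, 6, 2, 5, 5, 2, 3.
Scan for the maximum value.
Maximum arity = 6.

6


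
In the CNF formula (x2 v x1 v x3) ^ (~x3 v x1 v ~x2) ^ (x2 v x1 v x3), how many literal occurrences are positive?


Scan each clause for unnegated literals.
Clause 1: 3 positive; Clause 2: 1 positive; Clause 3: 3 positive.
Total positive literal occurrences = 7.

7


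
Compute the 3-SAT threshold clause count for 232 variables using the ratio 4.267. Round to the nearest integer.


The 3-SAT phase transition occurs at approximately 4.267 clauses per variable.
m = 4.267 * 232 = 989.944.
Rounded to nearest integer: 990.

990


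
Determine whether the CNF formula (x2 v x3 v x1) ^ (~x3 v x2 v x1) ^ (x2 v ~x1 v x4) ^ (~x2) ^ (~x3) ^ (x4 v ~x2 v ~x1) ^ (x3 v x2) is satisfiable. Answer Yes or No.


Check all 16 possible truth assignments.
Number of satisfying assignments found: 0.
The formula is unsatisfiable.

No


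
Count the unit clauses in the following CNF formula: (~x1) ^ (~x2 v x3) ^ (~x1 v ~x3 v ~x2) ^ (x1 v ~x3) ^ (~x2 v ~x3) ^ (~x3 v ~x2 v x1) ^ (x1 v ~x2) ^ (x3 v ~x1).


A unit clause contains exactly one literal.
Unit clauses found: (~x1).
Count = 1.

1


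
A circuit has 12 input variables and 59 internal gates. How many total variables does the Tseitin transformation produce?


The Tseitin transformation introduces one auxiliary variable per gate.
Total variables = inputs + gates = 12 + 59 = 71.

71


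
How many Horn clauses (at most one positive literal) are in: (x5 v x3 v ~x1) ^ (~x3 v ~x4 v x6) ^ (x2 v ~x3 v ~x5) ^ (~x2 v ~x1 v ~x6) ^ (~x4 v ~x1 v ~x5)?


A Horn clause has at most one positive literal.
Clause 1: 2 positive lit(s) -> not Horn
Clause 2: 1 positive lit(s) -> Horn
Clause 3: 1 positive lit(s) -> Horn
Clause 4: 0 positive lit(s) -> Horn
Clause 5: 0 positive lit(s) -> Horn
Total Horn clauses = 4.

4


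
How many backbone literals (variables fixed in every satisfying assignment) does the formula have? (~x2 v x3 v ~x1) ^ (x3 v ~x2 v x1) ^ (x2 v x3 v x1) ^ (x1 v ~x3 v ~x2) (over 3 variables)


Find all satisfying assignments: 4 model(s).
Check which variables have the same value in every model.
No variable is fixed across all models.
Backbone size = 0.

0


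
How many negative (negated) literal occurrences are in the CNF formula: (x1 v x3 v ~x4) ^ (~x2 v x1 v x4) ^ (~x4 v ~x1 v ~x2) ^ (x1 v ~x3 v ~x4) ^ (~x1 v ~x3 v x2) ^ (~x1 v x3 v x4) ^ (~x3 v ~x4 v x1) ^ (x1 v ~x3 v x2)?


Scan each clause for negated literals.
Clause 1: 1 negative; Clause 2: 1 negative; Clause 3: 3 negative; Clause 4: 2 negative; Clause 5: 2 negative; Clause 6: 1 negative; Clause 7: 2 negative; Clause 8: 1 negative.
Total negative literal occurrences = 13.

13


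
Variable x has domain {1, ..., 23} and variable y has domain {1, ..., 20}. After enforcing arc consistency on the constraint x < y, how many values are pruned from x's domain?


For the constraint x < y, x needs a supporting value in y's domain.
x can be at most 19 (one less than y's maximum).
Valid x values from domain: 19 out of 23.
Pruned = 23 - 19 = 4.

4


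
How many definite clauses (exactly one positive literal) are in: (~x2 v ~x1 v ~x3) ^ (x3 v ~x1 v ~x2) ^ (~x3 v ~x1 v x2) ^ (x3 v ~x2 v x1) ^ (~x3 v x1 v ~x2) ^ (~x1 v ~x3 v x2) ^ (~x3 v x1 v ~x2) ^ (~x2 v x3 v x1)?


A definite clause has exactly one positive literal.
Clause 1: 0 positive -> not definite
Clause 2: 1 positive -> definite
Clause 3: 1 positive -> definite
Clause 4: 2 positive -> not definite
Clause 5: 1 positive -> definite
Clause 6: 1 positive -> definite
Clause 7: 1 positive -> definite
Clause 8: 2 positive -> not definite
Definite clause count = 5.

5


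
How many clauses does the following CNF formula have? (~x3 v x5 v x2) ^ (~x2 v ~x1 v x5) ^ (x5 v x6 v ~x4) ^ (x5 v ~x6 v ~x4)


Each group enclosed in parentheses joined by ^ is one clause.
Counting the conjuncts: 4 clauses.

4


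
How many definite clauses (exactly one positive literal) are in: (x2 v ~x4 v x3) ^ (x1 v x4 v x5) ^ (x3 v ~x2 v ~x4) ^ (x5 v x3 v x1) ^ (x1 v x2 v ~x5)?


A definite clause has exactly one positive literal.
Clause 1: 2 positive -> not definite
Clause 2: 3 positive -> not definite
Clause 3: 1 positive -> definite
Clause 4: 3 positive -> not definite
Clause 5: 2 positive -> not definite
Definite clause count = 1.

1


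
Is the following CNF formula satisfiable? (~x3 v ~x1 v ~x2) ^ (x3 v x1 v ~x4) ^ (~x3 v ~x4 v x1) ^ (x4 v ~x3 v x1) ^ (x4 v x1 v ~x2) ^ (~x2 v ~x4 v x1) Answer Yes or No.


Check all 16 possible truth assignments.
Number of satisfying assignments found: 7.
The formula is satisfiable.

Yes


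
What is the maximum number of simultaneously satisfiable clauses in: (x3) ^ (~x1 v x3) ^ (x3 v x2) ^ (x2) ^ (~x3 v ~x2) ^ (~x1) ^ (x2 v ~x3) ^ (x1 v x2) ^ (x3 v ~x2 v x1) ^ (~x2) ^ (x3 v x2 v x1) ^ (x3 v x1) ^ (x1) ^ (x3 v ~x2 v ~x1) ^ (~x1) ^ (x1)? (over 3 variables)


Enumerate all 8 truth assignments.
For each, count how many of the 16 clauses are satisfied.
The formula is not fully satisfiable, so the maximum is below 16.
Maximum simultaneously satisfiable clauses = 12.

12


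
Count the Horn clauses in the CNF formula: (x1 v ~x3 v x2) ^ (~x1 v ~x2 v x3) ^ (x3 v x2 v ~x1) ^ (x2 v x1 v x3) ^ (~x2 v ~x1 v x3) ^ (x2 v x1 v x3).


A Horn clause has at most one positive literal.
Clause 1: 2 positive lit(s) -> not Horn
Clause 2: 1 positive lit(s) -> Horn
Clause 3: 2 positive lit(s) -> not Horn
Clause 4: 3 positive lit(s) -> not Horn
Clause 5: 1 positive lit(s) -> Horn
Clause 6: 3 positive lit(s) -> not Horn
Total Horn clauses = 2.

2


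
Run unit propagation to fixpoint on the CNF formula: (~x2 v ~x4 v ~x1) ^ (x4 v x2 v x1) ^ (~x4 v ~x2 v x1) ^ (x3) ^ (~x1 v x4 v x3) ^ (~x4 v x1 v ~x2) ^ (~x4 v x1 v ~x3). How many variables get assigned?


Unit propagation repeatedly assigns the literal in any unit clause, then simplifies.
Assignments in order: x3 = T.
No further unit clauses remain.
Total variables assigned = 1.

1


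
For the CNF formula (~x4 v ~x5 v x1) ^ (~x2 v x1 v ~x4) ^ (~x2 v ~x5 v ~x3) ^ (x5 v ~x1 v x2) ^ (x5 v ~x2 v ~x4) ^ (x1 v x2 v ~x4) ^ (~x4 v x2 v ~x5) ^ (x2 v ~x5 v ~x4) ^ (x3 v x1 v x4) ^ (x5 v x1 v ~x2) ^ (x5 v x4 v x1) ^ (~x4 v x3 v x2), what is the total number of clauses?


Each group enclosed in parentheses joined by ^ is one clause.
Counting the conjuncts: 12 clauses.

12


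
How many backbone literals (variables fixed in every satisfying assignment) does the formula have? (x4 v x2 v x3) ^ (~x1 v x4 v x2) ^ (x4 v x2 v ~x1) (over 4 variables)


Find all satisfying assignments: 13 model(s).
Check which variables have the same value in every model.
No variable is fixed across all models.
Backbone size = 0.

0


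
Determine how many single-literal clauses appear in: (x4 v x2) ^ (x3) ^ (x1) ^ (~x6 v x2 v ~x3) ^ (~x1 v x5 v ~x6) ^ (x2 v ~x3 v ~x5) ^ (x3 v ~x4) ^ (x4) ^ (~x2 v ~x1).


A unit clause contains exactly one literal.
Unit clauses found: (x3), (x1), (x4).
Count = 3.

3


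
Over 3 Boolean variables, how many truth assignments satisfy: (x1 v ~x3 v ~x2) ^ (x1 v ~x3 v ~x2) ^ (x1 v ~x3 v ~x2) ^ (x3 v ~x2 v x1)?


Enumerate all 8 truth assignments over 3 variables.
Test each against every clause.
Satisfying assignments found: 6.

6


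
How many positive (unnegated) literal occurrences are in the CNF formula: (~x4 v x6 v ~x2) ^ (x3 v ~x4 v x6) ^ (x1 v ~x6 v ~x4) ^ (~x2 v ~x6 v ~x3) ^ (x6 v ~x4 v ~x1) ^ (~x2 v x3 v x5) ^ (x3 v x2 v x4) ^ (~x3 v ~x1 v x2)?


Scan each clause for unnegated literals.
Clause 1: 1 positive; Clause 2: 2 positive; Clause 3: 1 positive; Clause 4: 0 positive; Clause 5: 1 positive; Clause 6: 2 positive; Clause 7: 3 positive; Clause 8: 1 positive.
Total positive literal occurrences = 11.

11


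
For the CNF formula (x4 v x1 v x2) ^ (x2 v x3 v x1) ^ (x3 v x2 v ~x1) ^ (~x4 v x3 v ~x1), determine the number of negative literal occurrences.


Scan each clause for negated literals.
Clause 1: 0 negative; Clause 2: 0 negative; Clause 3: 1 negative; Clause 4: 2 negative.
Total negative literal occurrences = 3.

3


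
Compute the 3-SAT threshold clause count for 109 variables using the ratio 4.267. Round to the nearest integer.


The 3-SAT phase transition occurs at approximately 4.267 clauses per variable.
m = 4.267 * 109 = 465.103.
Rounded to nearest integer: 465.

465


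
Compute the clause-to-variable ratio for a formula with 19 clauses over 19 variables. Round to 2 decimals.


Clause-to-variable ratio = clauses / variables.
19 / 19 = 1.0.

1.0


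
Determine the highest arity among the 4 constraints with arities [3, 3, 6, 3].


The arities are: 3, 3, 6, 3.
Scan for the maximum value.
Maximum arity = 6.

6


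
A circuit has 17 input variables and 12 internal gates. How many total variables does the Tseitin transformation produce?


The Tseitin transformation introduces one auxiliary variable per gate.
Total variables = inputs + gates = 17 + 12 = 29.

29


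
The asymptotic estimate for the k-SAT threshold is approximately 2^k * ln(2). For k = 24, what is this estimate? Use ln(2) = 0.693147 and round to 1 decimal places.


Using the asymptotic formula: threshold ~ 2^k * ln(2).
2^24 = 16777216.
16777216 * 0.693147 = 11629076.9.

11629076.9
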